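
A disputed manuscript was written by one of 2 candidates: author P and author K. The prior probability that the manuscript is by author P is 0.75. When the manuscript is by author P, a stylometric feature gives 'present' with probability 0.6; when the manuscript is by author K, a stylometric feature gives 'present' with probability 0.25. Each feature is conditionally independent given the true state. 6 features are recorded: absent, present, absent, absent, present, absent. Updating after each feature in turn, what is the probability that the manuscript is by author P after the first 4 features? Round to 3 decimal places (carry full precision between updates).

0.522

After 'absent': P(author P) = 0.4·0.7500 / (0.4·0.7500 + 0.75·0.2500) ≈ 0.6154
After 'present': P(author P) = 0.6·0.6154 / (0.6·0.6154 + 0.25·0.3846) ≈ 0.7934
After 'absent': P(author P) = 0.4·0.7934 / (0.4·0.7934 + 0.75·0.2066) ≈ 0.6719
After 'absent': P(author P) = 0.4·0.6719 / (0.4·0.6719 + 0.75·0.3281) ≈ 0.5220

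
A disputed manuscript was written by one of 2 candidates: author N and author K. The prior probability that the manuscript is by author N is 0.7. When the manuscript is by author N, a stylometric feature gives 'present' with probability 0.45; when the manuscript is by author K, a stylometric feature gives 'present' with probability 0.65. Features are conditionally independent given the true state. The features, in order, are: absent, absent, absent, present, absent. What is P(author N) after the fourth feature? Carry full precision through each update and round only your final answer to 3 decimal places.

0.862

Each posterior becomes the prior for the next update.
After 'absent': P(author N) = 0.55·0.7000 / (0.55·0.7000 + 0.35·0.3000) ≈ 0.7857
After 'absent': P(author N) = 0.55·0.7857 / (0.55·0.7857 + 0.35·0.2143) ≈ 0.8521
After 'absent': P(author N) = 0.55·0.8521 / (0.55·0.8521 + 0.35·0.1479) ≈ 0.9005
After 'present': P(author N) = 0.45·0.9005 / (0.45·0.9005 + 0.65·0.0995) ≈ 0.8624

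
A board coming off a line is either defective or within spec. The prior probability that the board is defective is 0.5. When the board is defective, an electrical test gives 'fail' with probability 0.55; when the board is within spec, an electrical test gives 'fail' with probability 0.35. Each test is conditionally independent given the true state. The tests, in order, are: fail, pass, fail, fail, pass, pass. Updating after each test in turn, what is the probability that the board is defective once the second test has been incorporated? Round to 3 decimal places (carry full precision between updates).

After 'fail': P(defective) = 0.55·0.5000 / (0.55·0.5000 + 0.35·0.5000) ≈ 0.6111
After 'pass': P(defective) = 0.45·0.6111 / (0.45·0.6111 + 0.65·0.3889) ≈ 0.5211

0.521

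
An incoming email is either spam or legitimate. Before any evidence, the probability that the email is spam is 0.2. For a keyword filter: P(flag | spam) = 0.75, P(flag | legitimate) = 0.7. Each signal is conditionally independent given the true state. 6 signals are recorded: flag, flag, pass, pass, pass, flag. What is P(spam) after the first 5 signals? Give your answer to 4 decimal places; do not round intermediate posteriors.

0.1424

Each posterior becomes the prior for the next update.
After 'flag': P(spam) = 0.75·0.2000 / (0.75·0.2000 + 0.7·0.8000) ≈ 0.2113
After 'flag': P(spam) = 0.75·0.2113 / (0.75·0.2113 + 0.7·0.7887) ≈ 0.2230
After 'pass': P(spam) = 0.25·0.2230 / (0.25·0.2230 + 0.3·0.7770) ≈ 0.1930
After 'pass': P(spam) = 0.25·0.1930 / (0.25·0.1930 + 0.3·0.8070) ≈ 0.1662
After 'pass': P(spam) = 0.25·0.1662 / (0.25·0.1662 + 0.3·0.8338) ≈ 0.1424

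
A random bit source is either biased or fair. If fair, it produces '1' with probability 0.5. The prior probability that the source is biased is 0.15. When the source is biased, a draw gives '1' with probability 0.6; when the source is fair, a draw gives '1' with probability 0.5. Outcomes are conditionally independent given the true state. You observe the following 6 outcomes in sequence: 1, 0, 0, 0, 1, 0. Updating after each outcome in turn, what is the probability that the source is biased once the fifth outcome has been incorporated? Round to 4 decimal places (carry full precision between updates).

0.1151

After '1': P(biased) = 0.6·0.1500 / (0.6·0.1500 + 0.5·0.8500) ≈ 0.1748
After '0': P(biased) = 0.4·0.1748 / (0.4·0.1748 + 0.5·0.8252) ≈ 0.1449
After '0': P(biased) = 0.4·0.1449 / (0.4·0.1449 + 0.5·0.8551) ≈ 0.1194
After '0': P(biased) = 0.4·0.1194 / (0.4·0.1194 + 0.5·0.8806) ≈ 0.0978
After '1': P(biased) = 0.6·0.0978 / (0.6·0.0978 + 0.5·0.9022) ≈ 0.1151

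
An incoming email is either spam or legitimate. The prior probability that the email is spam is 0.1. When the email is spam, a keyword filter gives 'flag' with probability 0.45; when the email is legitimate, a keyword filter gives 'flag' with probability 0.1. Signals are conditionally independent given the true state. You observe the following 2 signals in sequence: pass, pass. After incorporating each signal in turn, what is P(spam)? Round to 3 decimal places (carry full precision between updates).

Each posterior becomes the prior for the next update.
After 'pass': P(spam) = 0.55·0.1000 / (0.55·0.1000 + 0.9·0.9000) ≈ 0.0636
After 'pass': P(spam) = 0.55·0.0636 / (0.55·0.0636 + 0.9·0.9364) ≈ 0.0398

0.040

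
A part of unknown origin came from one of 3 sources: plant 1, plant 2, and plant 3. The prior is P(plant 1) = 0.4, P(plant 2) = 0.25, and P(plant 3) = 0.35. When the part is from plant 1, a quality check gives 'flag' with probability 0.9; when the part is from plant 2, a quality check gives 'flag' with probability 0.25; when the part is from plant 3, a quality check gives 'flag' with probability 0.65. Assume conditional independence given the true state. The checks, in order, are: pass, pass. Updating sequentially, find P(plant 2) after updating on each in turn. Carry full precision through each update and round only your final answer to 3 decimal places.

0.750

After 'pass': normaliser = 0.1·0.4000 + 0.75·0.2500 + 0.35·0.3500; P(plant 1) ≈ 0.1143, P(plant 2) ≈ 0.5357, P(plant 3) ≈ 0.3500
After 'pass': normaliser = 0.1·0.1143 + 0.75·0.5357 + 0.35·0.3500; P(plant 1) ≈ 0.0213, P(plant 2) ≈ 0.7500, P(plant 3) ≈ 0.2287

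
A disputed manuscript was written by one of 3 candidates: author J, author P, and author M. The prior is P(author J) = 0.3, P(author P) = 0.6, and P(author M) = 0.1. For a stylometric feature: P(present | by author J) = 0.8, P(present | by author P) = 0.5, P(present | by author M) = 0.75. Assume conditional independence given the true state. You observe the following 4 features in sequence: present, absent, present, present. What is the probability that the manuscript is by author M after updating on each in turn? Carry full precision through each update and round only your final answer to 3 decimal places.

0.134

After 'present': normaliser = 0.8·0.3000 + 0.5·0.6000 + 0.75·0.1000; P(author J) ≈ 0.3902, P(author P) ≈ 0.4878, P(author M) ≈ 0.1220
After 'absent': normaliser = 0.2·0.3902 + 0.5·0.4878 + 0.25·0.1220; P(author J) ≈ 0.2215, P(author P) ≈ 0.6920, P(author M) ≈ 0.0865
After 'present': normaliser = 0.8·0.2215 + 0.5·0.6920 + 0.75·0.0865; P(author J) ≈ 0.3013, P(author P) ≈ 0.5884, P(author M) ≈ 0.1103
After 'present': normaliser = 0.8·0.3013 + 0.5·0.5884 + 0.75·0.1103; P(author J) ≈ 0.3900, P(author P) ≈ 0.4761, P(author M) ≈ 0.1339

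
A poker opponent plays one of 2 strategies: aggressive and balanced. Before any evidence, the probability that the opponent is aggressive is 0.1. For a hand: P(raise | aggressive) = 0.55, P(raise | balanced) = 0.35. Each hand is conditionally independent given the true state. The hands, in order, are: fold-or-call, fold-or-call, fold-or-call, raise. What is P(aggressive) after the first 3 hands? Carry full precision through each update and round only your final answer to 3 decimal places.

After 'fold-or-call': P(aggressive) = 0.45·0.1000 / (0.45·0.1000 + 0.65·0.9000) ≈ 0.0714
After 'fold-or-call': P(aggressive) = 0.45·0.0714 / (0.45·0.0714 + 0.65·0.9286) ≈ 0.0506
After 'fold-or-call': P(aggressive) = 0.45·0.0506 / (0.45·0.0506 + 0.65·0.9494) ≈ 0.0356

0.036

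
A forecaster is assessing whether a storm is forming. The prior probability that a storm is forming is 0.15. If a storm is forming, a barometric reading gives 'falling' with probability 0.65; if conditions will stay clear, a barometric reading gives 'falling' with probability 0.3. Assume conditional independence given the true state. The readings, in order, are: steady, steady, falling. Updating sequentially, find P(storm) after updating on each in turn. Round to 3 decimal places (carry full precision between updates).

0.087

Each posterior becomes the prior for the next update.
After 'steady': P(storm) = 0.35·0.1500 / (0.35·0.1500 + 0.7·0.8500) ≈ 0.0811
After 'steady': P(storm) = 0.35·0.0811 / (0.35·0.0811 + 0.7·0.9189) ≈ 0.0423
After 'falling': P(storm) = 0.65·0.0423 / (0.65·0.0423 + 0.3·0.9577) ≈ 0.0872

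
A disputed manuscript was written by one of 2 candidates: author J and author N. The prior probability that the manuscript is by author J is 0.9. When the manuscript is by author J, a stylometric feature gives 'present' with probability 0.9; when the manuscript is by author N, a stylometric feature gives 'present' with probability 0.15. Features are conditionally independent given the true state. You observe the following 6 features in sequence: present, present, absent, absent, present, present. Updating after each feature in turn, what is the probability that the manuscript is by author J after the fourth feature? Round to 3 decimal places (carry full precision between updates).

0.818

After 'present': P(author J) = 0.9·0.9000 / (0.9·0.9000 + 0.15·0.1000) ≈ 0.9818
After 'present': P(author J) = 0.9·0.9818 / (0.9·0.9818 + 0.15·0.0182) ≈ 0.9969
After 'absent': P(author J) = 0.1·0.9969 / (0.1·0.9969 + 0.85·0.0031) ≈ 0.9744
After 'absent': P(author J) = 0.1·0.9744 / (0.1·0.9744 + 0.85·0.0256) ≈ 0.8177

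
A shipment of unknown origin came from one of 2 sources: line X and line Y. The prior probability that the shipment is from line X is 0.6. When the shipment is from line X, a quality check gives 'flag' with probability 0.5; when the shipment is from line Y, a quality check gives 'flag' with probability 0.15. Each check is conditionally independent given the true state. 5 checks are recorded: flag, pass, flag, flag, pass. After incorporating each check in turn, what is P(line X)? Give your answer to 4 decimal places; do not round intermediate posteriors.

0.9506

Each posterior becomes the prior for the next update.
After 'flag': P(line X) = 0.5·0.6000 / (0.5·0.6000 + 0.15·0.4000) ≈ 0.8333
After 'pass': P(line X) = 0.5·0.8333 / (0.5·0.8333 + 0.85·0.1667) ≈ 0.7463
After 'flag': P(line X) = 0.5·0.7463 / (0.5·0.7463 + 0.15·0.2537) ≈ 0.9074
After 'flag': P(line X) = 0.5·0.9074 / (0.5·0.9074 + 0.15·0.0926) ≈ 0.9703
After 'pass': P(line X) = 0.5·0.9703 / (0.5·0.9703 + 0.85·0.0297) ≈ 0.9506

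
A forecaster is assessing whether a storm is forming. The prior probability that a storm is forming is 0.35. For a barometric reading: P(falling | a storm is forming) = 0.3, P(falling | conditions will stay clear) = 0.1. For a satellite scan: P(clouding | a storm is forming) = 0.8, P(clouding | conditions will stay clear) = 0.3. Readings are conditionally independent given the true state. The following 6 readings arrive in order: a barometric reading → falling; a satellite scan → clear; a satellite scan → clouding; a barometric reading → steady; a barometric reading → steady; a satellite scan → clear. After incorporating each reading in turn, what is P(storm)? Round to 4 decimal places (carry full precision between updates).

Apply Bayes' rule sequentially, carrying P(storm) forward.
After a barometric reading='falling': P(storm) = 0.3·0.3500 / (0.3·0.3500 + 0.1·0.6500) ≈ 0.6176
After a satellite scan='clear': P(storm) = 0.2·0.6176 / (0.2·0.6176 + 0.7·0.3824) ≈ 0.3158
After a satellite scan='clouding': P(storm) = 0.8·0.3158 / (0.8·0.3158 + 0.3·0.6842) ≈ 0.5517
After a barometric reading='steady': P(storm) = 0.7·0.5517 / (0.7·0.5517 + 0.9·0.4483) ≈ 0.4891
After a barometric reading='steady': P(storm) = 0.7·0.4891 / (0.7·0.4891 + 0.9·0.5109) ≈ 0.4268
After a satellite scan='clear': P(storm) = 0.2·0.4268 / (0.2·0.4268 + 0.7·0.5732) ≈ 0.1754

0.1754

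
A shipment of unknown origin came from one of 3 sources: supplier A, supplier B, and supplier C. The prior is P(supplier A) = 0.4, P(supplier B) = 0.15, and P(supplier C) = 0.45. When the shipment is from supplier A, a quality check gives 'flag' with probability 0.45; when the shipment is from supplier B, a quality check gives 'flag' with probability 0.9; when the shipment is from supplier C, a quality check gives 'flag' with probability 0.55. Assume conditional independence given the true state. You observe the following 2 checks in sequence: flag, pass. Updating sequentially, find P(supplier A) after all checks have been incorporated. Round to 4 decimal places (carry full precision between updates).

0.4422

Each posterior becomes the prior for the next update.
After 'flag': normaliser = 0.45·0.4000 + 0.9·0.1500 + 0.55·0.4500; P(supplier A) ≈ 0.3200, P(supplier B) ≈ 0.2400, P(supplier C) ≈ 0.4400
After 'pass': normaliser = 0.55·0.3200 + 0.1·0.2400 + 0.45·0.4400; P(supplier A) ≈ 0.4422, P(supplier B) ≈ 0.0603, P(supplier C) ≈ 0.4975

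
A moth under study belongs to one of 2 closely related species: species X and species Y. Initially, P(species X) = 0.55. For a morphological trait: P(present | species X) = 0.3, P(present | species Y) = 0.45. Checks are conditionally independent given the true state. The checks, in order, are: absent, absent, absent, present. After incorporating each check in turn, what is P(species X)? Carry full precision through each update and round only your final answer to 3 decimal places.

0.627

Each posterior becomes the prior for the next update.
After 'absent': P(species X) = 0.7·0.5500 / (0.7·0.5500 + 0.55·0.4500) ≈ 0.6087
After 'absent': P(species X) = 0.7·0.6087 / (0.7·0.6087 + 0.55·0.3913) ≈ 0.6644
After 'absent': P(species X) = 0.7·0.6644 / (0.7·0.6644 + 0.55·0.3356) ≈ 0.7159
After 'present': P(species X) = 0.3·0.7159 / (0.3·0.7159 + 0.45·0.2841) ≈ 0.6268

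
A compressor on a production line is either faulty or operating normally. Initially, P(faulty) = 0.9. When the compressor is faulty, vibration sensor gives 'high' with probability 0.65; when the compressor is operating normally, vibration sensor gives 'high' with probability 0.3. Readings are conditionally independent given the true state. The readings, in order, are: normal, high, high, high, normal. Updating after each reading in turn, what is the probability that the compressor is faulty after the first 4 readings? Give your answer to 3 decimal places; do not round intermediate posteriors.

Apply Bayes' rule sequentially, carrying P(faulty) forward.
After 'normal': P(faulty) = 0.35·0.9000 / (0.35·0.9000 + 0.7·0.1000) ≈ 0.8182
After 'high': P(faulty) = 0.65·0.8182 / (0.65·0.8182 + 0.3·0.1818) ≈ 0.9070
After 'high': P(faulty) = 0.65·0.9070 / (0.65·0.9070 + 0.3·0.0930) ≈ 0.9548
After 'high': P(faulty) = 0.65·0.9548 / (0.65·0.9548 + 0.3·0.0452) ≈ 0.9786

0.979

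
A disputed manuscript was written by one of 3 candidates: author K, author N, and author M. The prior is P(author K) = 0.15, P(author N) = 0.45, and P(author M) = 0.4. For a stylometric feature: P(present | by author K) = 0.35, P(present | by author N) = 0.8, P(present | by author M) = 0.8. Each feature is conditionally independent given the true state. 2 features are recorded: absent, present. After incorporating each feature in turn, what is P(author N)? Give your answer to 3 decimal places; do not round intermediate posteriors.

0.423

After 'absent': normaliser = 0.65·0.1500 + 0.2·0.4500 + 0.2·0.4000; P(author K) ≈ 0.3645, P(author N) ≈ 0.3364, P(author M) ≈ 0.2991
After 'present': normaliser = 0.35·0.3645 + 0.8·0.3364 + 0.8·0.2991; P(author K) ≈ 0.2006, P(author N) ≈ 0.4232, P(author M) ≈ 0.3762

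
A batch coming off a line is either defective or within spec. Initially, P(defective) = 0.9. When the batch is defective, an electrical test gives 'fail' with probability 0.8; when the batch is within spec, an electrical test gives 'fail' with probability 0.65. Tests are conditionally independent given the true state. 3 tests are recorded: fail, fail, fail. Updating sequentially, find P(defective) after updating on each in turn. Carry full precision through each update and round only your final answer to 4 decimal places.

0.9438

After 'fail': P(defective) = 0.8·0.9000 / (0.8·0.9000 + 0.65·0.1000) ≈ 0.9172
After 'fail': P(defective) = 0.8·0.9172 / (0.8·0.9172 + 0.65·0.0828) ≈ 0.9317
After 'fail': P(defective) = 0.8·0.9317 / (0.8·0.9317 + 0.65·0.0683) ≈ 0.9438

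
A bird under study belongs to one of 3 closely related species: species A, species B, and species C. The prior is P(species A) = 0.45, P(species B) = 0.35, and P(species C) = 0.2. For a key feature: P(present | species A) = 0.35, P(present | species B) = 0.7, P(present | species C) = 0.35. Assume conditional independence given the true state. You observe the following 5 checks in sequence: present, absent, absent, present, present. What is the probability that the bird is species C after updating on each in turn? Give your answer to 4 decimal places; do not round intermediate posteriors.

After 'present': normaliser = 0.35·0.4500 + 0.7·0.3500 + 0.35·0.2000; P(species A) ≈ 0.3333, P(species B) ≈ 0.5185, P(species C) ≈ 0.1481
After 'absent': normaliser = 0.65·0.3333 + 0.3·0.5185 + 0.65·0.1481; P(species A) ≈ 0.4625, P(species B) ≈ 0.3320, P(species C) ≈ 0.2055
After 'absent': normaliser = 0.65·0.4625 + 0.3·0.3320 + 0.65·0.2055; P(species A) ≈ 0.5631, P(species B) ≈ 0.1866, P(species C) ≈ 0.2503
After 'present': normaliser = 0.35·0.5631 + 0.7·0.1866 + 0.35·0.2503; P(species A) ≈ 0.4746, P(species B) ≈ 0.3145, P(species C) ≈ 0.2109
After 'present': normaliser = 0.35·0.4746 + 0.7·0.3145 + 0.35·0.2109; P(species A) ≈ 0.3610, P(species B) ≈ 0.4785, P(species C) ≈ 0.1605

0.1605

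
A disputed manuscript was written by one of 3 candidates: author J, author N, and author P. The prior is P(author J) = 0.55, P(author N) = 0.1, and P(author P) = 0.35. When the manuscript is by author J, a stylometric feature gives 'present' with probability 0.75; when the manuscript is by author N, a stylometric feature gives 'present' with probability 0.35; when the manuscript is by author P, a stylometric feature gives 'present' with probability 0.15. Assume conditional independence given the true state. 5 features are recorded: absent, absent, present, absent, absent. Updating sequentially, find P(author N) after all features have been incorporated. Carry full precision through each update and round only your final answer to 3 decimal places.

After 'absent': normaliser = 0.25·0.5500 + 0.65·0.1000 + 0.85·0.3500; P(author J) ≈ 0.2750, P(author N) ≈ 0.1300, P(author P) ≈ 0.5950
After 'absent': normaliser = 0.25·0.2750 + 0.65·0.1300 + 0.85·0.5950; P(author J) ≈ 0.1043, P(author N) ≈ 0.1282, P(author P) ≈ 0.7675
After 'present': normaliser = 0.75·0.1043 + 0.35·0.1282 + 0.15·0.7675; P(author J) ≈ 0.3284, P(author N) ≈ 0.1884, P(author P) ≈ 0.4832
After 'absent': normaliser = 0.25·0.3284 + 0.65·0.1884 + 0.85·0.4832; P(author J) ≈ 0.1334, P(author N) ≈ 0.1990, P(author P) ≈ 0.6675
After 'absent': normaliser = 0.25·0.1334 + 0.65·0.1990 + 0.85·0.6675; P(author J) ≈ 0.0457, P(author N) ≈ 0.1772, P(author P) ≈ 0.7771

0.177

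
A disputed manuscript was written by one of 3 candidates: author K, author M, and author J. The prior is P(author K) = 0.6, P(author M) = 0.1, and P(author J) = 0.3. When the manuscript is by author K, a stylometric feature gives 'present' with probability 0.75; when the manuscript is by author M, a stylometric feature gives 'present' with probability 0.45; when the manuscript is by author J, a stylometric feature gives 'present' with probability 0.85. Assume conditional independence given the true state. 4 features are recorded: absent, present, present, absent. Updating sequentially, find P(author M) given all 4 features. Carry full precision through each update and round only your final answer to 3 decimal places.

0.191

After 'absent': normaliser = 0.25·0.6000 + 0.55·0.1000 + 0.15·0.3000; P(author K) ≈ 0.6000, P(author M) ≈ 0.2200, P(author J) ≈ 0.1800
After 'present': normaliser = 0.75·0.6000 + 0.45·0.2200 + 0.85·0.1800; P(author K) ≈ 0.6410, P(author M) ≈ 0.1410, P(author J) ≈ 0.2179
After 'present': normaliser = 0.75·0.6410 + 0.45·0.1410 + 0.85·0.2179; P(author K) ≈ 0.6591, P(author M) ≈ 0.0870, P(author J) ≈ 0.2540
After 'absent': normaliser = 0.25·0.6591 + 0.55·0.0870 + 0.15·0.2540; P(author K) ≈ 0.6572, P(author M) ≈ 0.1909, P(author J) ≈ 0.1519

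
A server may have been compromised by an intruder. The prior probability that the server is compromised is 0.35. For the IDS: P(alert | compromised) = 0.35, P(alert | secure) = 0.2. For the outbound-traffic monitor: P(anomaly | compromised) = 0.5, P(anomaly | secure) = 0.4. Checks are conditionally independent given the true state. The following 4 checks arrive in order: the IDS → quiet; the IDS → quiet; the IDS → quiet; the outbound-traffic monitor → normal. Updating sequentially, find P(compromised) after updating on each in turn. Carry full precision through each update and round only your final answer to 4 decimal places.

0.1940

After the IDS='quiet': P(compromised) = 0.65·0.3500 / (0.65·0.3500 + 0.8·0.6500) ≈ 0.3043
After the IDS='quiet': P(compromised) = 0.65·0.3043 / (0.65·0.3043 + 0.8·0.6957) ≈ 0.2622
After the IDS='quiet': P(compromised) = 0.65·0.2622 / (0.65·0.2622 + 0.8·0.7378) ≈ 0.2241
After the outbound-traffic monitor='normal': P(compromised) = 0.5·0.2241 / (0.5·0.2241 + 0.6·0.7759) ≈ 0.1940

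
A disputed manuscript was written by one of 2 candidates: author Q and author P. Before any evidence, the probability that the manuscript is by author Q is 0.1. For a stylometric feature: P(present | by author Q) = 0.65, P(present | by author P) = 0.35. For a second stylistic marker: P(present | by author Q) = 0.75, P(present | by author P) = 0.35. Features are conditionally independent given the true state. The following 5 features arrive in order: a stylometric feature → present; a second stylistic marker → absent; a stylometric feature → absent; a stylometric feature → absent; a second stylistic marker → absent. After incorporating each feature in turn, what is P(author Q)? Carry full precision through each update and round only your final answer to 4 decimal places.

After a stylometric feature='present': P(author Q) = 0.65·0.1000 / (0.65·0.1000 + 0.35·0.9000) ≈ 0.1711
After a second stylistic marker='absent': P(author Q) = 0.25·0.1711 / (0.25·0.1711 + 0.65·0.8289) ≈ 0.0735
After a stylometric feature='absent': P(author Q) = 0.35·0.0735 / (0.35·0.0735 + 0.65·0.9265) ≈ 0.0410
After a stylometric feature='absent': P(author Q) = 0.35·0.0410 / (0.35·0.0410 + 0.65·0.9590) ≈ 0.0225
After a second stylistic marker='absent': P(author Q) = 0.25·0.0225 / (0.25·0.0225 + 0.65·0.9775) ≈ 0.0088

0.0088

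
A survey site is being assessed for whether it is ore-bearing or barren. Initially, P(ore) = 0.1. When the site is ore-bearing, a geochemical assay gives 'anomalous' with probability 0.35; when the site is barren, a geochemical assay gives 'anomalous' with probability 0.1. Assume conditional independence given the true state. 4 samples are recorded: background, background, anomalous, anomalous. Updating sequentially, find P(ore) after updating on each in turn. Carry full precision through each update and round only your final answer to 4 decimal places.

Apply Bayes' rule sequentially, carrying P(ore) forward.
After 'background': P(ore) = 0.65·0.1000 / (0.65·0.1000 + 0.9·0.9000) ≈ 0.0743
After 'background': P(ore) = 0.65·0.0743 / (0.65·0.0743 + 0.9·0.9257) ≈ 0.0548
After 'anomalous': P(ore) = 0.35·0.0548 / (0.35·0.0548 + 0.1·0.9452) ≈ 0.1686
After 'anomalous': P(ore) = 0.35·0.1686 / (0.35·0.1686 + 0.1·0.8314) ≈ 0.4152

0.4152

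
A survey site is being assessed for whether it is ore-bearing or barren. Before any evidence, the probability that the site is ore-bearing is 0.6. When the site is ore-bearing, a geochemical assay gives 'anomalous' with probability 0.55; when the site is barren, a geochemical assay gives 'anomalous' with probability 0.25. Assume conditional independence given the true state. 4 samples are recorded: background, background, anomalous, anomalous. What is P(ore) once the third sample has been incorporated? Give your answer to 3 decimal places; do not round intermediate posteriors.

After 'background': P(ore) = 0.45·0.6000 / (0.45·0.6000 + 0.75·0.4000) ≈ 0.4737
After 'background': P(ore) = 0.45·0.4737 / (0.45·0.4737 + 0.75·0.5263) ≈ 0.3506
After 'anomalous': P(ore) = 0.55·0.3506 / (0.55·0.3506 + 0.25·0.6494) ≈ 0.5430

0.543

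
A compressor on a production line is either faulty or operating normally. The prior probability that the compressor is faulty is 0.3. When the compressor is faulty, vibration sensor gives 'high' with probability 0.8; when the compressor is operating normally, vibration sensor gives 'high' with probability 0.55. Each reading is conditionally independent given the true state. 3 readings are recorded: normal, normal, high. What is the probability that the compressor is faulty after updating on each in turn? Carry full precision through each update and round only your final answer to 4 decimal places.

0.1096

Apply Bayes' rule sequentially, carrying P(faulty) forward.
After 'normal': P(faulty) = 0.2·0.3000 / (0.2·0.3000 + 0.45·0.7000) ≈ 0.1600
After 'normal': P(faulty) = 0.2·0.1600 / (0.2·0.1600 + 0.45·0.8400) ≈ 0.0780
After 'high': P(faulty) = 0.8·0.0780 / (0.8·0.0780 + 0.55·0.9220) ≈ 0.1096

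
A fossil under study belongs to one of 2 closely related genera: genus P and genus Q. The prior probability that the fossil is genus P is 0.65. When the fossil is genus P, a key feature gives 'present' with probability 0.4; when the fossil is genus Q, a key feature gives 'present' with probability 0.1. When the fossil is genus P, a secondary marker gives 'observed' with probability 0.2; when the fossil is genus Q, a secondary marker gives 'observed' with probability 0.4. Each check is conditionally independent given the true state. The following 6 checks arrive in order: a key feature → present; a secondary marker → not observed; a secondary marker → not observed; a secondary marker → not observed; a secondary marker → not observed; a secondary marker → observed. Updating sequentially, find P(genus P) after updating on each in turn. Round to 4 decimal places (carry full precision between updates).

0.9215

After a key feature='present': P(genus P) = 0.4·0.6500 / (0.4·0.6500 + 0.1·0.3500) ≈ 0.8814
After a secondary marker='not observed': P(genus P) = 0.8·0.8814 / (0.8·0.8814 + 0.6·0.1186) ≈ 0.9083
After a secondary marker='not observed': P(genus P) = 0.8·0.9083 / (0.8·0.9083 + 0.6·0.0917) ≈ 0.9296
After a secondary marker='not observed': P(genus P) = 0.8·0.9296 / (0.8·0.9296 + 0.6·0.0704) ≈ 0.9463
After a secondary marker='not observed': P(genus P) = 0.8·0.9463 / (0.8·0.9463 + 0.6·0.0537) ≈ 0.9591
After a secondary marker='observed': P(genus P) = 0.2·0.9591 / (0.2·0.9591 + 0.4·0.0409) ≈ 0.9215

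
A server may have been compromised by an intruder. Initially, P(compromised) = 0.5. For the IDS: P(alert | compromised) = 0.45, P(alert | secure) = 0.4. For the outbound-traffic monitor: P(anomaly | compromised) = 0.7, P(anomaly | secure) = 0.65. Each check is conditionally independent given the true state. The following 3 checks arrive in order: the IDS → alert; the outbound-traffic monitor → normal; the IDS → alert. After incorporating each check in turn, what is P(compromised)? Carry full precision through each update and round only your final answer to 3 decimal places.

0.520

After the IDS='alert': P(compromised) = 0.45·0.5000 / (0.45·0.5000 + 0.4·0.5000) ≈ 0.5294
After the outbound-traffic monitor='normal': P(compromised) = 0.3·0.5294 / (0.3·0.5294 + 0.35·0.4706) ≈ 0.4909
After the IDS='alert': P(compromised) = 0.45·0.4909 / (0.45·0.4909 + 0.4·0.5091) ≈ 0.5203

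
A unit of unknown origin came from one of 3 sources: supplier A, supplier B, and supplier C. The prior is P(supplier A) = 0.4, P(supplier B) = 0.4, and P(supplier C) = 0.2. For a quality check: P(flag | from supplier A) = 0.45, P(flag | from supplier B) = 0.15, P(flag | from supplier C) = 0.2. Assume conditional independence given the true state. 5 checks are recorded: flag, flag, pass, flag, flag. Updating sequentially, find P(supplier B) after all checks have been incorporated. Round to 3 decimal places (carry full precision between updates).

Apply Bayes' rule sequentially, carrying P(supplier B) forward.
After 'flag': normaliser = 0.45·0.4000 + 0.15·0.4000 + 0.2·0.2000; P(supplier A) ≈ 0.6429, P(supplier B) ≈ 0.2143, P(supplier C) ≈ 0.1429
After 'flag': normaliser = 0.45·0.6429 + 0.15·0.2143 + 0.2·0.1429; P(supplier A) ≈ 0.8265, P(supplier B) ≈ 0.0918, P(supplier C) ≈ 0.0816
After 'pass': normaliser = 0.55·0.8265 + 0.85·0.0918 + 0.8·0.0816; P(supplier A) ≈ 0.7602, P(supplier B) ≈ 0.1305, P(supplier C) ≈ 0.1092
After 'flag': normaliser = 0.45·0.7602 + 0.15·0.1305 + 0.2·0.1092; P(supplier A) ≈ 0.8920, P(supplier B) ≈ 0.0511, P(supplier C) ≈ 0.0570
After 'flag': normaliser = 0.45·0.8920 + 0.15·0.0511 + 0.2·0.0570; P(supplier A) ≈ 0.9547, P(supplier B) ≈ 0.0182, P(supplier C) ≈ 0.0271

0.018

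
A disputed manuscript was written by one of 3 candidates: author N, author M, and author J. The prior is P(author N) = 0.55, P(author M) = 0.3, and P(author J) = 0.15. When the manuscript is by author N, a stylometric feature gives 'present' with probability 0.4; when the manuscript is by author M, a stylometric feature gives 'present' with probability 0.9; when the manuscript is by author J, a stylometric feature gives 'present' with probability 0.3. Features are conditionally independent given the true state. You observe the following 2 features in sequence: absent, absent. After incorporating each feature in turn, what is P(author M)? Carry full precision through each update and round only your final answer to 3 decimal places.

Each posterior becomes the prior for the next update.
After 'absent': normaliser = 0.6·0.5500 + 0.1·0.3000 + 0.7·0.1500; P(author N) ≈ 0.7097, P(author M) ≈ 0.0645, P(author J) ≈ 0.2258
After 'absent': normaliser = 0.6·0.7097 + 0.1·0.0645 + 0.7·0.2258; P(author N) ≈ 0.7213, P(author M) ≈ 0.0109, P(author J) ≈ 0.2678

0.011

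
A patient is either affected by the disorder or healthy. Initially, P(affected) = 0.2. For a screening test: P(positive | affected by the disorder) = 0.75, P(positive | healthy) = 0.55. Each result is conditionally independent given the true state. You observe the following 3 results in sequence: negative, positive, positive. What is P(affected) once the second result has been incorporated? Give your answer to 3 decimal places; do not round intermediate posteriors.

0.159

After 'negative': P(affected) = 0.25·0.2000 / (0.25·0.2000 + 0.45·0.8000) ≈ 0.1220
After 'positive': P(affected) = 0.75·0.1220 / (0.75·0.1220 + 0.55·0.8780) ≈ 0.1592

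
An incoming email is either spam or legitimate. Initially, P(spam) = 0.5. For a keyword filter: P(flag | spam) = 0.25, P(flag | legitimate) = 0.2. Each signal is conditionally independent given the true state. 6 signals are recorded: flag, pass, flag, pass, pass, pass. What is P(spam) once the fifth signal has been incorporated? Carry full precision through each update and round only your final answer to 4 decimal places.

0.5628

After 'flag': P(spam) = 0.25·0.5000 / (0.25·0.5000 + 0.2·0.5000) ≈ 0.5556
After 'pass': P(spam) = 0.75·0.5556 / (0.75·0.5556 + 0.8·0.4444) ≈ 0.5396
After 'flag': P(spam) = 0.25·0.5396 / (0.25·0.5396 + 0.2·0.4604) ≈ 0.5943
After 'pass': P(spam) = 0.75·0.5943 / (0.75·0.5943 + 0.8·0.4057) ≈ 0.5786
After 'pass': P(spam) = 0.75·0.5786 / (0.75·0.5786 + 0.8·0.4214) ≈ 0.5628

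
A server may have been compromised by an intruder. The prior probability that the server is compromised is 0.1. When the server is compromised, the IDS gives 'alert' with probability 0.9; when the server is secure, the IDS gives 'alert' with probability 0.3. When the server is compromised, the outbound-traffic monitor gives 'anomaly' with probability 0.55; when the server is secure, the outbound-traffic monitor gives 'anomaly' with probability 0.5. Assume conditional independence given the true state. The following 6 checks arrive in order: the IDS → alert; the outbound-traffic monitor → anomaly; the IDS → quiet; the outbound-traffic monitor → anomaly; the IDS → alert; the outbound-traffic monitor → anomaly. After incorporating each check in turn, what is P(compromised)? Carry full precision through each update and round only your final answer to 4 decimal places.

0.1598

After the IDS='alert': P(compromised) = 0.9·0.1000 / (0.9·0.1000 + 0.3·0.9000) ≈ 0.2500
After the outbound-traffic monitor='anomaly': P(compromised) = 0.55·0.2500 / (0.55·0.2500 + 0.5·0.7500) ≈ 0.2683
After the IDS='quiet': P(compromised) = 0.1·0.2683 / (0.1·0.2683 + 0.7·0.7317) ≈ 0.0498
After the outbound-traffic monitor='anomaly': P(compromised) = 0.55·0.0498 / (0.55·0.0498 + 0.5·0.9502) ≈ 0.0545
After the IDS='alert': P(compromised) = 0.9·0.0545 / (0.9·0.0545 + 0.3·0.9455) ≈ 0.1474
After the outbound-traffic monitor='anomaly': P(compromised) = 0.55·0.1474 / (0.55·0.1474 + 0.5·0.8526) ≈ 0.1598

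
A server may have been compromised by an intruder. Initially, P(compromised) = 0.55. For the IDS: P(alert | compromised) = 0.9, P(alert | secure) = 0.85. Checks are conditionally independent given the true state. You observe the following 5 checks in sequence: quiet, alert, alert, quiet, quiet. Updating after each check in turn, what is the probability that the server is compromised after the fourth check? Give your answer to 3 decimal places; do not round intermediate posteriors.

After 'quiet': P(compromised) = 0.1·0.5500 / (0.1·0.5500 + 0.15·0.4500) ≈ 0.4490
After 'alert': P(compromised) = 0.9·0.4490 / (0.9·0.4490 + 0.85·0.5510) ≈ 0.4632
After 'alert': P(compromised) = 0.9·0.4632 / (0.9·0.4632 + 0.85·0.5368) ≈ 0.4774
After 'quiet': P(compromised) = 0.1·0.4774 / (0.1·0.4774 + 0.15·0.5226) ≈ 0.3785

0.378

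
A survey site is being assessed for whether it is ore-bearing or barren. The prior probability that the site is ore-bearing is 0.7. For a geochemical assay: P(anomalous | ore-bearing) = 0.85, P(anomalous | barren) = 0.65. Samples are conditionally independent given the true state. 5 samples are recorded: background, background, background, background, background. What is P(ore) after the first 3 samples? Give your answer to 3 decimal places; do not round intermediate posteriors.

0.155

Apply Bayes' rule sequentially, carrying P(ore) forward.
After 'background': P(ore) = 0.15·0.7000 / (0.15·0.7000 + 0.35·0.3000) ≈ 0.5000
After 'background': P(ore) = 0.15·0.5000 / (0.15·0.5000 + 0.35·0.5000) ≈ 0.3000
After 'background': P(ore) = 0.15·0.3000 / (0.15·0.3000 + 0.35·0.7000) ≈ 0.1552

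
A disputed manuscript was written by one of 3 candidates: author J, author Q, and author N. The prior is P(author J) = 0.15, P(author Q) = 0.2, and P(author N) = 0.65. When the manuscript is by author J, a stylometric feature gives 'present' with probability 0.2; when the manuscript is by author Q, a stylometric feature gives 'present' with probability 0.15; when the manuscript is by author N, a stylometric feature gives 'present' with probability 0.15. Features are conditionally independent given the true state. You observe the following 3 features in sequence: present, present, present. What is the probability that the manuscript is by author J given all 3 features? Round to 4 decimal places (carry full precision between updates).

0.2949

After 'present': normaliser = 0.2·0.1500 + 0.15·0.2000 + 0.15·0.6500; P(author J) ≈ 0.1905, P(author Q) ≈ 0.1905, P(author N) ≈ 0.6190
After 'present': normaliser = 0.2·0.1905 + 0.15·0.1905 + 0.15·0.6190; P(author J) ≈ 0.2388, P(author Q) ≈ 0.1791, P(author N) ≈ 0.5821
After 'present': normaliser = 0.2·0.2388 + 0.15·0.1791 + 0.15·0.5821; P(author J) ≈ 0.2949, P(author Q) ≈ 0.1659, P(author N) ≈ 0.5392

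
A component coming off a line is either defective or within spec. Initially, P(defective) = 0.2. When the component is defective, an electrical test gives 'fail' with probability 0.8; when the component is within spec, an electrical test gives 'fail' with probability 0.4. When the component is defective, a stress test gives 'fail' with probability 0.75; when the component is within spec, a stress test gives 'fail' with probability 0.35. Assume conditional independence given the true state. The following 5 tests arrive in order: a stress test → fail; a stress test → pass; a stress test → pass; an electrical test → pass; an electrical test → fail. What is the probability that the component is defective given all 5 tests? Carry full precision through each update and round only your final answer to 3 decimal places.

Apply Bayes' rule sequentially, carrying P(defective) forward.
After a stress test='fail': P(defective) = 0.75·0.2000 / (0.75·0.2000 + 0.35·0.8000) ≈ 0.3488
After a stress test='pass': P(defective) = 0.25·0.3488 / (0.25·0.3488 + 0.65·0.6512) ≈ 0.1708
After a stress test='pass': P(defective) = 0.25·0.1708 / (0.25·0.1708 + 0.65·0.8292) ≈ 0.0734
After an electrical test='pass': P(defective) = 0.2·0.0734 / (0.2·0.0734 + 0.6·0.9266) ≈ 0.0257
After an electrical test='fail': P(defective) = 0.8·0.0257 / (0.8·0.0257 + 0.4·0.9743) ≈ 0.0502

0.050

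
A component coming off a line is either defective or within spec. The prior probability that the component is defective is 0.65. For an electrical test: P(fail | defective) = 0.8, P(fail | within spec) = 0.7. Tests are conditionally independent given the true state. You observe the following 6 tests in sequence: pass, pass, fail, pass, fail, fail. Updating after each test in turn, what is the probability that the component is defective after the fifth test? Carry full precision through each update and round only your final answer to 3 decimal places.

After 'pass': P(defective) = 0.2·0.6500 / (0.2·0.6500 + 0.3·0.3500) ≈ 0.5532
After 'pass': P(defective) = 0.2·0.5532 / (0.2·0.5532 + 0.3·0.4468) ≈ 0.4522
After 'fail': P(defective) = 0.8·0.4522 / (0.8·0.4522 + 0.7·0.5478) ≈ 0.4854
After 'pass': P(defective) = 0.2·0.4854 / (0.2·0.4854 + 0.3·0.5146) ≈ 0.3861
After 'fail': P(defective) = 0.8·0.3861 / (0.8·0.3861 + 0.7·0.6139) ≈ 0.4182

0.418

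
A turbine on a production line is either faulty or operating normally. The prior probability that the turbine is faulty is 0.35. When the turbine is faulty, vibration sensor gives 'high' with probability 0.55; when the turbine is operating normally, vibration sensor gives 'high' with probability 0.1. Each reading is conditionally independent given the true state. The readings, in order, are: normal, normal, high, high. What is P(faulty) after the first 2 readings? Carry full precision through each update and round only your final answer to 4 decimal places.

After 'normal': P(faulty) = 0.45·0.3500 / (0.45·0.3500 + 0.9·0.6500) ≈ 0.2121
After 'normal': P(faulty) = 0.45·0.2121 / (0.45·0.2121 + 0.9·0.7879) ≈ 0.1186

0.1186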